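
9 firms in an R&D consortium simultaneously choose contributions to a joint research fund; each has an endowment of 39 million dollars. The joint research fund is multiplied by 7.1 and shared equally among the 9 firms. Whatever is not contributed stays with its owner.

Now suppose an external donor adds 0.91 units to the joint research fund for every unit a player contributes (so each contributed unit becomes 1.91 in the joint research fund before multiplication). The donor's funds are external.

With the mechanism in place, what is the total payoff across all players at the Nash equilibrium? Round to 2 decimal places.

4759.91 million dollars

With the mechanism, a contributed unit returns 7.1 × 1.91 / 9 = 1.5068 per unit of net cost to the contributor — now above 1 — so contributing fully is weakly dominant for every player.
At the Nash equilibrium everyone contributes 39. Group total payoff = 7.1 × 1.91 × 351 = 4759.91.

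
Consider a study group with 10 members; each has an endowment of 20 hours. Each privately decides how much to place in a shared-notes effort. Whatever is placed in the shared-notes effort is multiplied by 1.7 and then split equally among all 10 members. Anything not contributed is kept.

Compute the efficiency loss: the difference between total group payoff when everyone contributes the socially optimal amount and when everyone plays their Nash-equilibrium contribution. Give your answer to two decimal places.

Each contributed unit returns 1.7/10 = 0.1700 to its contributor — below 1 — so contributing 0 is dominant for every player. At the Nash equilibrium everyone keeps their 20, and the group total is 10 × 20 = 200.
Each contributed unit returns 1.700 to the group as a whole (0.1700 to each of 10 players), which exceeds 1, so the social optimum is full contribution: group total = 1.700 × 200 = 340.00.
Efficiency loss = 340.00 − 200 = 140.00.

140.00 hours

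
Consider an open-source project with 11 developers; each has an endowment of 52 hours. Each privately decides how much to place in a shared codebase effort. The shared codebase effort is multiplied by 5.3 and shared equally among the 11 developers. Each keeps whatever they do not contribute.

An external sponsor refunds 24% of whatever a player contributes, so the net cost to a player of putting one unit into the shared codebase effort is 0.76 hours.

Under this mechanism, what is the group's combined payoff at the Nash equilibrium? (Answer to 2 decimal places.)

The effective private return is (5.3/11) / 0.76 = 0.6340, which is still under 1, so the mechanism doesn't change anyone's dominant strategy: zero contribution.
At the Nash equilibrium no one contributes; group total payoff = 11 × 52 = 572.

572.00 hours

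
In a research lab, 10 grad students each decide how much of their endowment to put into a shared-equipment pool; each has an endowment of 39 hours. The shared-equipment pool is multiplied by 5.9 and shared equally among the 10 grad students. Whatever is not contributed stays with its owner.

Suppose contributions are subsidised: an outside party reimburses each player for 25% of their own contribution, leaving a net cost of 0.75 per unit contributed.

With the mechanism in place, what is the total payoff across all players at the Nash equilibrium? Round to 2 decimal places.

With the mechanism, a contributed unit returns (5.9/10) / 0.75 = 0.7867 per unit of net cost — still below 1 — so contributing 0 remains dominant for every player.
At the Nash equilibrium no one contributes; group total payoff = 10 × 39 = 390.

390.00 hours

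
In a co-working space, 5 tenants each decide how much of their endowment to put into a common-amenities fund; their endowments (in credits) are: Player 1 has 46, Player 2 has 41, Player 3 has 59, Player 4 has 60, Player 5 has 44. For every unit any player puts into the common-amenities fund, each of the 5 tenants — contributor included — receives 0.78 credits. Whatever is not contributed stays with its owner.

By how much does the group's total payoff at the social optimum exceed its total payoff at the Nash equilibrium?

725.00 credits

The private return per contributed unit is 0.78 < 1 for everyone, so the Nash equilibrium is zero contribution and the group total is Σ E_j = 46 + 41 + 59 + 60 + 44 = 250.
Each contributed unit returns 3.900 to the group, so the social optimum is full contribution by everyone: group total = 3.900 × 250 = 975.00.
Efficiency loss = (3.900 − 1) × 250 = 725.00.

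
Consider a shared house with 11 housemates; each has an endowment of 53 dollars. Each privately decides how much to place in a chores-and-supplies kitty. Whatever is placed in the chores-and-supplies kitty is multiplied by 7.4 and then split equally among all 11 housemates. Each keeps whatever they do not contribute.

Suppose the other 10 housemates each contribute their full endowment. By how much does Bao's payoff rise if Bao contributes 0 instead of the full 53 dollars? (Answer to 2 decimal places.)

17.35 dollars

Switching from a contribution of 53 to 0 lets Bao keep an extra 53 dollars, but lowers the chores-and-supplies kitty by 53, which costs Bao their own share of that drop: 7.4/11 × 53 = 35.65.
Net gain = 53 − 35.65 = 17.35. The private return per contributed unit (0.6727) is below 1, so free-riding is indeed the best response regardless of what the others do.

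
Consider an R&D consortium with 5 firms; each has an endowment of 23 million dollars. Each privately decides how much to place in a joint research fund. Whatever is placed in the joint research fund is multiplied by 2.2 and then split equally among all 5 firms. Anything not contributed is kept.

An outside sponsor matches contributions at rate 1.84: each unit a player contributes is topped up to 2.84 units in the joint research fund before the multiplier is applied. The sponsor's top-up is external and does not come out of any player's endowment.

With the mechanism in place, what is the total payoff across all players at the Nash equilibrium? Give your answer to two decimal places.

718.52 million dollars

Under the mechanism each unit contributed yields 2.2 × 2.84 / 5 = 1.2496 back to its contributor per unit of net cost, which exceeds 1, making full contribution the dominant choice for everyone.
So the Nash equilibrium is full contribution by all 5; the group earns 2.2 × 2.84 × 115 = 718.52.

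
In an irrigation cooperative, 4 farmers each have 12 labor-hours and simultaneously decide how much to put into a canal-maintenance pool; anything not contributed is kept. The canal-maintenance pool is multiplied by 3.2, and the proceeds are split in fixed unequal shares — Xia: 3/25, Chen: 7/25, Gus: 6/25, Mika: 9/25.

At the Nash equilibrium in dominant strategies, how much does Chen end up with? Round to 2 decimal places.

22.75 labor-hours

A player with share s gets back 3.2·s per unit contributed, so full contribution is dominant for anyone with s > 1/3.2 = 0.3125 and zero contribution is dominant for anyone below.
Only Mika (9/25) clears that bar, contributing 12; the remaining 3 contribute 0. Total contributed: 12.
Chen keeps 12 and receives 3.2 × 12 × 7/25 = 10.75 from the canal-maintenance pool, for a payoff of 22.75.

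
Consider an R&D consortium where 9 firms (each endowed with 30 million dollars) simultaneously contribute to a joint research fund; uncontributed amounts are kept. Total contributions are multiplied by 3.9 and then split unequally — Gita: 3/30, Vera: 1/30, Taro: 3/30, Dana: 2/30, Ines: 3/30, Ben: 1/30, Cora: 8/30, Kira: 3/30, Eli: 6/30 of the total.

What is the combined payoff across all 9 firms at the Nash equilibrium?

357.00 million dollars

Each unit j contributes comes back to j as 3.9 × (j's share), so j prefers to contribute only if that share exceeds 1/3.9 = 0.2564; otherwise keeping the unit dominates.
The only share above 0.2564 is Cora's 8/30, contributing 30; the remaining 8 contribute 0. Total contributed: 30.
The joint research fund pays out 3.9 × 30 = 117.00 in total (split across the unequal shares, but the aggregate is all that matters for the group sum).
The 8 free-riders keep 30 each, adding 240. Group total = 240 + 117.00 = 357.00.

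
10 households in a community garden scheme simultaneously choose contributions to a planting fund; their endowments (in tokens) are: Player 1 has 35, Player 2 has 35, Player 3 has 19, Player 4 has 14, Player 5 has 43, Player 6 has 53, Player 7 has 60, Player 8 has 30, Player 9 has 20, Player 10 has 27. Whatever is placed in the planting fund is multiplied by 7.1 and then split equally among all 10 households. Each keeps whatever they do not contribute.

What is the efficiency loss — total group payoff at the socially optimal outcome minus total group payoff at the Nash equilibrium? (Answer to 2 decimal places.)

2049.60 tokens

The private return per contributed unit is 7.1/10 = 0.7100 < 1 for every player regardless of endowment, so the Nash equilibrium is zero contribution and the group total is Σ E_j = 35 + 35 + 19 + 14 + 43 + 53 + 60 + 30 + 20 + 27 = 336.
Each contributed unit returns 7.100 to the group, so the social optimum is full contribution by everyone: group total = 7.100 × 336 = 2385.60.
Efficiency loss = (7.100 − 1) × 336 = 2049.60.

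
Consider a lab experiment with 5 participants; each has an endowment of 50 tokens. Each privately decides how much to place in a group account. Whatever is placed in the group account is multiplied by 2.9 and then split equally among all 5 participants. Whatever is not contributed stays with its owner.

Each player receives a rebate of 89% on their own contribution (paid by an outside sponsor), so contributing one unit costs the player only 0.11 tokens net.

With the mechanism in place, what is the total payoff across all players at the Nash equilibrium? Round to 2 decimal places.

With the mechanism, a contributed unit returns (2.9/5) / 0.11 = 5.2727 per unit of net cost to the contributor — now above 1 — so contributing fully is weakly dominant for every player.
At the Nash equilibrium everyone contributes 50. Group total payoff = 5 × (50 × 0.89 + 2.9 × 50) = 947.50.

947.50 tokens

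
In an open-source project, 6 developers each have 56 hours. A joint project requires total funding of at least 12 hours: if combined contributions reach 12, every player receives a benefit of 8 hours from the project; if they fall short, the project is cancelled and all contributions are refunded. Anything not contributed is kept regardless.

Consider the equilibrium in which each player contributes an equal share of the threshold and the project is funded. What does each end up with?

62 hours

Equal share of the threshold: 12/6 = 2.
At this profile no one gains by cutting their contribution: any cut drops the total below 12, the project is cancelled, contributions are refunded, and the deviator ends with 56, which is less than 56 − 2 + 8 = 62. Contributing more than 2 just wastes the excess. So contributing exactly 2 is a best response.
Each player's payoff: 56 − 2 + 8 = 62.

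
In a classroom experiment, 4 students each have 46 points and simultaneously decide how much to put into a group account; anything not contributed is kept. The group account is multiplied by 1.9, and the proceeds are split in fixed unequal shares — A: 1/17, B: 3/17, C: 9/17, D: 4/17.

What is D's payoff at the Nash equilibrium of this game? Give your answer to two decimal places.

66.56 points

A player with share s gets back 1.9·s per unit contributed, so full contribution is dominant for anyone with s > 1/1.9 = 0.5263 and zero contribution is dominant for anyone below.
C alone (share 9/17) is above the threshold, contributing 46; the remaining 3 contribute 0. Total contributed: 46.
D keeps 46 and receives 1.9 × 46 × 4/17 = 20.56 from the group account, for a payoff of 66.56.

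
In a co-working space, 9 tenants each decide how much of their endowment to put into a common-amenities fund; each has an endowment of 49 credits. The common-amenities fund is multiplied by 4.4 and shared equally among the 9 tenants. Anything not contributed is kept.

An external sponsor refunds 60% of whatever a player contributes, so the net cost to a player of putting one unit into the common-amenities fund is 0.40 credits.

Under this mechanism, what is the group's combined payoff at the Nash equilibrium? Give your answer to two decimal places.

The effective private return per unit is now (4.4/9) / 0.40 = 1.2222 > 1, so every player's dominant strategy flips to full contribution.
So the Nash equilibrium is full contribution by all 9; the group earns 9 × (49 × 0.60 + 4.4 × 49) = 2205.00.

2205.00 credits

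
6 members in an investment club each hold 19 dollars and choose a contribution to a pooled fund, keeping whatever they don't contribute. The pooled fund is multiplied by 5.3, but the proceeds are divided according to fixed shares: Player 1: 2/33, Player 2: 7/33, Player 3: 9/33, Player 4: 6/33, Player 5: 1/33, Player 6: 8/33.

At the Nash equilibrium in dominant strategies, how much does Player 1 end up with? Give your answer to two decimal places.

37.31 dollars

For player j, contributing a unit is worthwhile iff 5.3 × (j's share) ≥ 1, i.e. iff j's share is at least 0.1887.
Player 2, Player 3 and Player 6 are above the threshold, contributing 19 each; the remaining 3 contribute 0. Total contributed: 57.
Player 1 keeps 19 and receives 5.3 × 57 × 2/33 = 18.31 from the pooled fund, for a payoff of 37.31.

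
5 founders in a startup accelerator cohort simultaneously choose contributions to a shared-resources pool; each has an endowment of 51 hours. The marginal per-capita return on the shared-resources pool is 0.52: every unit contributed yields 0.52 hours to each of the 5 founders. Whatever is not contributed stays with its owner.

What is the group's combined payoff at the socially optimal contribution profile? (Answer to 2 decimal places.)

Each contributed unit returns 2.600 to the group as a whole (0.52 to each of 5 players), which exceeds 1, so the social optimum is full contribution: group total = 2.600 × 255 = 663.00.

663.00 hours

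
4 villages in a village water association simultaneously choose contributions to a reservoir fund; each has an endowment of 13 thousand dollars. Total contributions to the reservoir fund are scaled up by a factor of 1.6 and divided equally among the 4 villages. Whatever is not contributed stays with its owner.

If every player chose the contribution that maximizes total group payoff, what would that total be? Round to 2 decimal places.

Each contributed unit returns 1.600 to the group as a whole (0.4000 to each of 4 players), which exceeds 1, so the social optimum is full contribution: group total = 1.600 × 52 = 83.20.

83.20 thousand dollars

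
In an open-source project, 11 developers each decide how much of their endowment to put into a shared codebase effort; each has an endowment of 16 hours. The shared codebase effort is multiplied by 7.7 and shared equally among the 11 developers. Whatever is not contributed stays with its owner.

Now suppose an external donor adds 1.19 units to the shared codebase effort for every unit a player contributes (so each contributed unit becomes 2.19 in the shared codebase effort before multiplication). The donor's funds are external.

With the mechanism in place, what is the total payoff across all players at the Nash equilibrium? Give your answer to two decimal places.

Under the mechanism each unit contributed yields 7.7 × 2.19 / 11 = 1.5330 back to its contributor per unit of net cost, which exceeds 1, making full contribution the dominant choice for everyone.
At the Nash equilibrium everyone contributes 16. Group total payoff = 7.7 × 2.19 × 176 = 2967.89.

2967.89 hours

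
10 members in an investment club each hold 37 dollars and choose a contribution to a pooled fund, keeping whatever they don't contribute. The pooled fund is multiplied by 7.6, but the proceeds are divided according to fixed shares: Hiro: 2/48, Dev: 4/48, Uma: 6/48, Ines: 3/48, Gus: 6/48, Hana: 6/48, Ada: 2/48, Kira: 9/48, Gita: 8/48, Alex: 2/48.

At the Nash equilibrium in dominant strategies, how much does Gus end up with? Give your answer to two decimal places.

For player j, contributing a unit is worthwhile iff 7.6 × (j's share) ≥ 1, i.e. iff j's share is at least 0.1316.
Kira and Gita are above the threshold, contributing 37 each; the remaining 8 contribute 0. Total contributed: 74.
Gus keeps 37 and receives 7.6 × 74 × 6/48 = 70.30 from the pooled fund, for a payoff of 107.30.

107.30 dollars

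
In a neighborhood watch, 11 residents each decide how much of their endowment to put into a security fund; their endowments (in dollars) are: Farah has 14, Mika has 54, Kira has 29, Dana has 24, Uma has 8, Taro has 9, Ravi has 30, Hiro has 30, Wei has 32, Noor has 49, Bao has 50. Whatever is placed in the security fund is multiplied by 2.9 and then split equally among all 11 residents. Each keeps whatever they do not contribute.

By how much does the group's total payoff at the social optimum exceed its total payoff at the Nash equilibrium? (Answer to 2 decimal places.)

The private return per contributed unit is 2.9/11 = 0.2636 < 1 for every player regardless of endowment, so the Nash equilibrium is zero contribution and the group total is Σ E_j = 14 + 54 + 29 + 24 + 8 + 9 + 30 + 30 + 32 + 49 + 50 = 329.
Each contributed unit returns 2.900 to the group, so the social optimum is full contribution by everyone: group total = 2.900 × 329 = 954.10.
Efficiency loss = (2.900 − 1) × 329 = 625.10.

625.10 dollars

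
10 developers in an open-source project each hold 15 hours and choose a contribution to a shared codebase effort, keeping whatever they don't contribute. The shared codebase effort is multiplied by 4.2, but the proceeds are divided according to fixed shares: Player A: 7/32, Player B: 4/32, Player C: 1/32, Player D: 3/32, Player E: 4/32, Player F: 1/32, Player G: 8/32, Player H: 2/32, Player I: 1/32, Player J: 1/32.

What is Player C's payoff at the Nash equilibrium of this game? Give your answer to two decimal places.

Each unit j contributes comes back to j as 4.2 × (j's share), so j prefers to contribute only if that share exceeds 1/4.2 = 0.2381; otherwise keeping the unit dominates.
The only share above 0.2381 is Player G's 8/32, contributing 15; the remaining 9 contribute 0. Total contributed: 15.
Player C keeps 15 and receives 4.2 × 15 × 1/32 = 1.97 from the shared codebase effort, for a payoff of 16.97.

16.97 hours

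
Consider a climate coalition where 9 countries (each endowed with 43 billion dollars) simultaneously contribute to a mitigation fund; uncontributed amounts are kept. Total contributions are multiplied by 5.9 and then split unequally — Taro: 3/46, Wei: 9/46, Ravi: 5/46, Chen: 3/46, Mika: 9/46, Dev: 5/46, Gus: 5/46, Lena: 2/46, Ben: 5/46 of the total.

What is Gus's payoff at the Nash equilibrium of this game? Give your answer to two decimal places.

98.15 billion dollars

For player j, contributing a unit is worthwhile iff 5.9 × (j's share) ≥ 1, i.e. iff j's share is at least 0.1695.
Wei and Mika are above the threshold, contributing 43 each; the remaining 7 contribute 0. Total contributed: 86.
Gus keeps 43 and receives 5.9 × 86 × 5/46 = 55.15 from the mitigation fund, for a payoff of 98.15.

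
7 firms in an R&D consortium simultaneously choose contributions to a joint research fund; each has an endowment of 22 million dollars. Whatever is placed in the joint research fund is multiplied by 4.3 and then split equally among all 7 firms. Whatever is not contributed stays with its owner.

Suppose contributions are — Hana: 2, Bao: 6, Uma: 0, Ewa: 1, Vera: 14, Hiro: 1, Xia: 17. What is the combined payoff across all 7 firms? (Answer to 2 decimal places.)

Total contributed: 2 + 6 + 0 + 1 + 14 + 1 + 17 = 41; total kept: 7 × 22 − 41 = 113.
The joint research fund pays out 4.3 × 41 = 176.30 in aggregate.
Group total = 113 + 176.30 = 289.30.

289.30 million dollars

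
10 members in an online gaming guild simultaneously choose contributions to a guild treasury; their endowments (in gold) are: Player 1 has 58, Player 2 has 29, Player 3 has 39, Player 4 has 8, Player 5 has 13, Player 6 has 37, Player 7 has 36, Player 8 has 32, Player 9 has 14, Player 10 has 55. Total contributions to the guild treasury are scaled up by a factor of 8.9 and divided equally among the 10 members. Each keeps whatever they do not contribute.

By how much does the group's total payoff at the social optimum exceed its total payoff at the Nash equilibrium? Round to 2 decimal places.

The private return per contributed unit is 8.9/10 = 0.8900 < 1 for every player regardless of endowment, so the Nash equilibrium is zero contribution and the group total is Σ E_j = 58 + 29 + 39 + 8 + 13 + 37 + 36 + 32 + 14 + 55 = 321.
Each contributed unit returns 8.900 to the group, so the social optimum is full contribution by everyone: group total = 8.900 × 321 = 2856.90.
Efficiency loss = (8.900 − 1) × 321 = 2535.90.

2535.90 gold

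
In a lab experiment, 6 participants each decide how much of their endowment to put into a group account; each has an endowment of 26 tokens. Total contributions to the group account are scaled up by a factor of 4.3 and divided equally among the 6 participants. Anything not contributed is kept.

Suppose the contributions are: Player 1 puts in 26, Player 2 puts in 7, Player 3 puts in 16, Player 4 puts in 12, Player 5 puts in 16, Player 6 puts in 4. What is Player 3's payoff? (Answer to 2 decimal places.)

68.05 tokens

Total contributed: 26 + 7 + 16 + 12 + 16 + 4 = 81.
Each receives 4.3 × 81 / 6 = 58.05 from the group account.
Player 3 keeps 26 − 16 = 10, so Player 3's payoff is 10 + 58.05 = 68.05.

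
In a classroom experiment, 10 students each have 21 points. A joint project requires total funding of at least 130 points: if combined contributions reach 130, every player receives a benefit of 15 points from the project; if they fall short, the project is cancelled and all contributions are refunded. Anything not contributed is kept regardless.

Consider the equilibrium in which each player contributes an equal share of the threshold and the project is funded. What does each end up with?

23 points

Equal share of the threshold: 130/10 = 13.
At this profile no one gains by cutting their contribution: any cut drops the total below 130, the project is cancelled, contributions are refunded, and the deviator ends with 21, which is less than 21 − 13 + 15 = 23. Contributing more than 13 just wastes the excess. So contributing exactly 13 is a best response.
Each player's payoff: 21 − 13 + 15 = 23.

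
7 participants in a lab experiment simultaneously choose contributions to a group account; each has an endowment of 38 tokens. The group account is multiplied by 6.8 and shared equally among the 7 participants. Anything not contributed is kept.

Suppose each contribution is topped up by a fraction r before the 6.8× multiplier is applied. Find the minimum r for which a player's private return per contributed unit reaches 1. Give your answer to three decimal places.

0.029

With matching at rate r, one contributed unit becomes (1 + r) in the group account and returns 6.8 × (1 + r) / 7 to the contributor.
Setting this equal to 1: 1 + r = 7/6.8 = 1.0294.
So the minimum matching rate is r = 1.0294 − 1 = 0.029.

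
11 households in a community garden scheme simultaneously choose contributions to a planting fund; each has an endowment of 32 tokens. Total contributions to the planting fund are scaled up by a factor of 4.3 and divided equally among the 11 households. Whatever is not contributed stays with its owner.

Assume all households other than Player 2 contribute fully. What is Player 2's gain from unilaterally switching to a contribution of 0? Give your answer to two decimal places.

19.49 tokens

Switching from a contribution of 32 to 0 lets Player 2 keep an extra 32 tokens, but lowers the planting fund by 32, which costs Player 2 their own share of that drop: 4.3/11 × 32 = 12.51.
Net gain = 32 − 12.51 = 19.49. The private return per contributed unit (0.3909) is below 1, so free-riding is indeed the best response regardless of what the others do.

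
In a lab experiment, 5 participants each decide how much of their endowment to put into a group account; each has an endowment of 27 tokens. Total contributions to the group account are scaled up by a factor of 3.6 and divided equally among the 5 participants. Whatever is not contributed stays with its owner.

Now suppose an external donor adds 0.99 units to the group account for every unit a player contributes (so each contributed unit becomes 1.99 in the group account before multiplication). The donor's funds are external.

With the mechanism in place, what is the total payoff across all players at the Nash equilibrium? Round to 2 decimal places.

The effective private return per unit is now 3.6 × 1.99 / 5 = 1.4328 > 1, so every player's dominant strategy flips to full contribution.
At the Nash equilibrium everyone contributes 27. Group total payoff = 3.6 × 1.99 × 135 = 967.14.

967.14 tokens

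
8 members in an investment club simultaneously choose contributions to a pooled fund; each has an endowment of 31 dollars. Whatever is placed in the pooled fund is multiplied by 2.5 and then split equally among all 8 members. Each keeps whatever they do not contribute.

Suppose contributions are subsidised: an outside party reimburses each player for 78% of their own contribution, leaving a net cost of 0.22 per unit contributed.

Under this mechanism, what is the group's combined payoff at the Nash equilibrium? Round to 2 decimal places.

With the mechanism, a contributed unit returns (2.5/8) / 0.22 = 1.4205 per unit of net cost to the contributor — now above 1 — so contributing fully is weakly dominant for every player.
So the Nash equilibrium is full contribution by all 8; the group earns 8 × (31 × 0.78 + 2.5 × 31) = 813.44.

813.44 dollars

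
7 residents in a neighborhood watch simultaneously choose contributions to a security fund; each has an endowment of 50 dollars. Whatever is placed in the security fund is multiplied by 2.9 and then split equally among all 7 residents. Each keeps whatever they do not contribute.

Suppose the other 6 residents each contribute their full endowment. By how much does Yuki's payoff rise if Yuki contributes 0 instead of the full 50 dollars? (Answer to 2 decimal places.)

Switching from a contribution of 50 to 0 lets Yuki keep an extra 50 dollars, but lowers the security fund by 50, which costs Yuki their own share of that drop: 2.9/7 × 50 = 20.71.
Net gain = 50 − 20.71 = 29.29. The private return per contributed unit (0.4143) is below 1, so free-riding is indeed the best response regardless of what the others do.

29.29 dollars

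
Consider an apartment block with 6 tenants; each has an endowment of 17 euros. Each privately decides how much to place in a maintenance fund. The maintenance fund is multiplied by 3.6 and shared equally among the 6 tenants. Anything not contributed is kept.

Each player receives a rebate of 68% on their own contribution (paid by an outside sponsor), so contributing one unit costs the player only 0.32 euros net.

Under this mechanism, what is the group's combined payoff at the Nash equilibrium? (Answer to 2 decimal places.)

Under the mechanism each unit contributed yields (3.6/6) / 0.32 = 1.8750 back to its contributor per unit of net cost, which exceeds 1, making full contribution the dominant choice for everyone.
At the Nash equilibrium everyone contributes 17. Group total payoff = 6 × (17 × 0.68 + 3.6 × 17) = 436.56.

436.56 euros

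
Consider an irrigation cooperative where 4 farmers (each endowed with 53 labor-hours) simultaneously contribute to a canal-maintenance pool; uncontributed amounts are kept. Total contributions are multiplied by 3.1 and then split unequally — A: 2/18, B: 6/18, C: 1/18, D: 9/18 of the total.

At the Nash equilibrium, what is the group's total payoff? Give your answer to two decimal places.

434.60 labor-hours

Player j's private return per contributed unit is 3.1 × (j's share). Contributing is weakly dominant for j when that share is at least 1/3.1 = 0.3226, and contributing 0 is dominant otherwise.
B and D are above the threshold, contributing 53 each; the remaining 2 contribute 0. Total contributed: 106.
The canal-maintenance pool pays out 3.1 × 106 = 328.60 in total (split across the unequal shares, but the aggregate is all that matters for the group sum).
The 2 free-riders keep 53 each, adding 106. Group total = 106 + 328.60 = 434.60.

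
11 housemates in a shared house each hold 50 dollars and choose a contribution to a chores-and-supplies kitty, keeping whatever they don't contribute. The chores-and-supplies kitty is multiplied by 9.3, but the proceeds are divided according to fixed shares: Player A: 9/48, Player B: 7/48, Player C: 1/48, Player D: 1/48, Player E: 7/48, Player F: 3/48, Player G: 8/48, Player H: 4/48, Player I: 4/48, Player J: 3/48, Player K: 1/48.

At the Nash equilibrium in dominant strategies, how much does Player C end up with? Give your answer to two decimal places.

88.75 dollars

Each unit j contributes comes back to j as 9.3 × (j's share), so j prefers to contribute only if that share exceeds 1/9.3 = 0.1075; otherwise keeping the unit dominates.
Player A, Player B, Player E and Player G clear that bar, contributing 50 each; the remaining 7 contribute 0. Total contributed: 200.
Player C keeps 50 and receives 9.3 × 200 × 1/48 = 38.75 from the chores-and-supplies kitty, for a payoff of 88.75.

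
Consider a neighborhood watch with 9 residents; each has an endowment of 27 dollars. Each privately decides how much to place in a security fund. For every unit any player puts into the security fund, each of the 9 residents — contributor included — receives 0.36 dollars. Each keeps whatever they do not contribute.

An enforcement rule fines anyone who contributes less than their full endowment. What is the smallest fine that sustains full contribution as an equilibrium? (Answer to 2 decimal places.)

17.28 dollars

Given the others contribute fully, the best deviation is to contribute 0 (any partial contribution still incurs the fine and gives up units whose private return 0.36 is below 1).
Deviating from 27 to 0 saves 27 dollars but forfeits the deviator's share of the drop in the security fund: 0.36 × 27 = 9.72.
So the deviation gain is 27 − 9.72 = 17.28, and the fine must be at least 17.28 dollars to wipe it out.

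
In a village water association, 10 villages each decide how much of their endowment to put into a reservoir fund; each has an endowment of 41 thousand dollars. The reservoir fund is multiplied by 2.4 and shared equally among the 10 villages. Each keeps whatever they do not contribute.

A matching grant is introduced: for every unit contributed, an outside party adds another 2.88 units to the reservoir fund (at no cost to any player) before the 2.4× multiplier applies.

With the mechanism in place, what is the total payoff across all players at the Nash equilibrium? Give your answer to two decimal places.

With the mechanism, a contributed unit returns 2.4 × 3.88 / 10 = 0.9312 per unit of net cost — still below 1 — so contributing 0 remains dominant for every player.
At the Nash equilibrium no one contributes; group total payoff = 10 × 41 = 410.

410.00 thousand dollars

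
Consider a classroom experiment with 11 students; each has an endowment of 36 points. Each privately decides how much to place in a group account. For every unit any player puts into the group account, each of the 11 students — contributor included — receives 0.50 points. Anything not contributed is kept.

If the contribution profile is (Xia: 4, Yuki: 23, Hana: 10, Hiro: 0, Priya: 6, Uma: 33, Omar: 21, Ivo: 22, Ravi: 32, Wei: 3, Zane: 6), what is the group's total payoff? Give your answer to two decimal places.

Total contributed: 4 + 23 + 10 + 0 + 6 + 33 + 21 + 22 + 32 + 3 + 6 = 160; total kept: 11 × 36 − 160 = 236.
The group account pays out 0.50 × 11 × 160 = 880.00 in aggregate.
Group total = 236 + 880.00 = 1116.00.

1116.00 points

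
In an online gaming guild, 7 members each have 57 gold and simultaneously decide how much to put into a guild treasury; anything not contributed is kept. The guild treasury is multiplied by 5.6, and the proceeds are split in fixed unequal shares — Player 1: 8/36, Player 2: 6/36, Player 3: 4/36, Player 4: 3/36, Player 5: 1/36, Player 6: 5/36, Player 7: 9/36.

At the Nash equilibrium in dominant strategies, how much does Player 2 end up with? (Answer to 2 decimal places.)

163.40 gold

Player j's private return per contributed unit is 5.6 × (j's share). Contributing is weakly dominant for j when that share is at least 1/5.6 = 0.1786, and contributing 0 is dominant otherwise.
The shares above 0.1786 belong to Player 1 and Player 7, contributing 57 each; the remaining 5 contribute 0. Total contributed: 114.
Player 2 keeps 57 and receives 5.6 × 114 × 6/36 = 106.40 from the guild treasury, for a payoff of 163.40.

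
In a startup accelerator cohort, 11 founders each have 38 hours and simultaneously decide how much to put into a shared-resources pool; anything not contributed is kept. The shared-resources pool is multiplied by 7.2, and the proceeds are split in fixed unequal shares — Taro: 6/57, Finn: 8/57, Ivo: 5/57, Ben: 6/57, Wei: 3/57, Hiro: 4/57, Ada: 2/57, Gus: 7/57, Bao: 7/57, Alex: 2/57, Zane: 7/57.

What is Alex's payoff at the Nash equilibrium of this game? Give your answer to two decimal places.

For player j, contributing a unit is worthwhile iff 7.2 × (j's share) ≥ 1, i.e. iff j's share is at least 0.1389.
Finn alone (share 8/57) is above the threshold, contributing 38; the remaining 10 contribute 0. Total contributed: 38.
Alex keeps 38 and receives 7.2 × 38 × 2/57 = 9.60 from the shared-resources pool, for a payoff of 47.60.

47.60 hours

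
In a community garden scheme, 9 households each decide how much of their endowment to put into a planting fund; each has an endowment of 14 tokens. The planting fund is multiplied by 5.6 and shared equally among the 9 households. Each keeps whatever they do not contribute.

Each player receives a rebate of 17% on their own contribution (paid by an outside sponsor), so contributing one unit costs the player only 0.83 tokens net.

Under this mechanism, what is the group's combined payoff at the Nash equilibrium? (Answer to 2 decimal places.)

126.00 tokens

The effective private return is (5.6/9) / 0.83 = 0.7497, which is still under 1, so the mechanism doesn't change anyone's dominant strategy: zero contribution.
At the Nash equilibrium no one contributes; group total payoff = 9 × 14 = 126.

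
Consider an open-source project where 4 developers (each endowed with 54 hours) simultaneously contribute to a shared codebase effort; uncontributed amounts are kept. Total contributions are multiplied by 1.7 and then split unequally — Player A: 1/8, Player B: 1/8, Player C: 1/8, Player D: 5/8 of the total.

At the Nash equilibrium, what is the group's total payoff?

A player with share s gets back 1.7·s per unit contributed, so full contribution is dominant for anyone with s > 1/1.7 = 0.5882 and zero contribution is dominant for anyone below.
Player D alone (share 5/8) is above the threshold, contributing 54; the remaining 3 contribute 0. Total contributed: 54.
The shared codebase effort pays out 1.7 × 54 = 91.80 in total (split across the unequal shares, but the aggregate is all that matters for the group sum).
The 3 free-riders keep 54 each, adding 162. Group total = 162 + 91.80 = 253.80.

253.80 hours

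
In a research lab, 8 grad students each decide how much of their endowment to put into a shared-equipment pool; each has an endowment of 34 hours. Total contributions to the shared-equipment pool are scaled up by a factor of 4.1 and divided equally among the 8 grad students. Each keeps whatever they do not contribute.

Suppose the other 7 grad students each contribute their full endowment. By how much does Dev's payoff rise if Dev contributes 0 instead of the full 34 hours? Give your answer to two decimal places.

Switching from a contribution of 34 to 0 lets Dev keep an extra 34 hours, but lowers the shared-equipment pool by 34, which costs Dev their own share of that drop: 4.1/8 × 34 = 17.42.
Net gain = 34 − 17.42 = 16.58. The private return per contributed unit (0.5125) is below 1, so free-riding is indeed the best response regardless of what the others do.

16.58 hours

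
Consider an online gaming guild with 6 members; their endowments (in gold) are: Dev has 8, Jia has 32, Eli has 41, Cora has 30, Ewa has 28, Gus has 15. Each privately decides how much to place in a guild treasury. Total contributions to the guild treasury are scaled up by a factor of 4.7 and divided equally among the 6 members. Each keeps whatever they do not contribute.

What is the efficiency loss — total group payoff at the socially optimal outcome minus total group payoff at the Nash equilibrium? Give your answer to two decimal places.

The private return per contributed unit is 4.7/6 = 0.7833 < 1 for every player regardless of endowment, so the Nash equilibrium is zero contribution and the group total is Σ E_j = 8 + 32 + 41 + 30 + 28 + 15 = 154.
Each contributed unit returns 4.700 to the group, so the social optimum is full contribution by everyone: group total = 4.700 × 154 = 723.80.
Efficiency loss = (4.700 − 1) × 154 = 569.80.

569.80 gold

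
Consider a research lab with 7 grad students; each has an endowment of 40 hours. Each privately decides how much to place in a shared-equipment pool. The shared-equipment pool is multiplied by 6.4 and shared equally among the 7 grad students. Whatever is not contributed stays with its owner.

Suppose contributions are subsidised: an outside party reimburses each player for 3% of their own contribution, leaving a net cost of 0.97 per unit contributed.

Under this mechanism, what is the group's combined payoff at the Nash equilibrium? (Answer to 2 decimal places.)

The effective private return is (6.4/7) / 0.97 = 0.9426, which is still under 1, so the mechanism doesn't change anyone's dominant strategy: zero contribution.
Everyone keeps their endowment and the group total is 7 × 40 = 280.

280.00 hours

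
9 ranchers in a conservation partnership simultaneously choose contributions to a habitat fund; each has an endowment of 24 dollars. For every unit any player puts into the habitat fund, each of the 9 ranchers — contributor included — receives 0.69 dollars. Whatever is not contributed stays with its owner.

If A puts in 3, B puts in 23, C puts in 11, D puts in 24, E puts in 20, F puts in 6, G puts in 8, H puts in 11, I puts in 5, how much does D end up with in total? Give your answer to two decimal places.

76.59 dollars

Total contributed: 3 + 23 + 11 + 24 + 20 + 6 + 8 + 11 + 5 = 111.
Each receives 0.69 × 111 = 76.59 from the habitat fund.
D keeps 24 − 24 = 0, so D's payoff is 0 + 76.59 = 76.59.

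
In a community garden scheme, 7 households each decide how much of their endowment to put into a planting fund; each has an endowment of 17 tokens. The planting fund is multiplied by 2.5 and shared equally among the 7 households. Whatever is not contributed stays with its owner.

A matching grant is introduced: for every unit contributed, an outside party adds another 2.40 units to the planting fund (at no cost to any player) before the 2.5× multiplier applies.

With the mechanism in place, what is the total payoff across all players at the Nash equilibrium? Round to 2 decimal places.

The effective private return per unit is now 2.5 × 3.40 / 7 = 1.2143 > 1, so every player's dominant strategy flips to full contribution.
At the Nash equilibrium everyone contributes 17. Group total payoff = 2.5 × 3.40 × 119 = 1011.50.

1011.50 tokens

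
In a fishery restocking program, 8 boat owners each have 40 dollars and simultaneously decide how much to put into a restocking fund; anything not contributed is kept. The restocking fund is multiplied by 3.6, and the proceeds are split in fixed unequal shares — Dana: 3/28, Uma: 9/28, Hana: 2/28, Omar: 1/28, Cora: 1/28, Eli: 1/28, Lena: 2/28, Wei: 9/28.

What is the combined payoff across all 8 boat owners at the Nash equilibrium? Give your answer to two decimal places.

528.00 dollars

For player j, contributing a unit is worthwhile iff 3.6 × (j's share) ≥ 1, i.e. iff j's share is at least 0.2778.
Uma and Wei are above the threshold, contributing 40 each; the remaining 6 contribute 0. Total contributed: 80.
The restocking fund pays out 3.6 × 80 = 288.00 in total (split across the unequal shares, but the aggregate is all that matters for the group sum).
The 6 free-riders keep 40 each, adding 240. Group total = 240 + 288.00 = 528.00.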